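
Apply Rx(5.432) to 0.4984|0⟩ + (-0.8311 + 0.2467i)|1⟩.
(-0.3521 + 0.3431i)|0⟩ + (0.757 - 0.4305i)|1⟩

Rx(5.432) = [[cos(θ/2), −i·sin(θ/2)], [−i·sin(θ/2), cos(θ/2)]]; θ = 5.432, cos(θ/2) ≈ -0.910794, sin(θ/2) ≈ 0.412861.
With a = amp(|0⟩) = 0.4984 and b = amp(|1⟩) = (-0.8311 + 0.2467i):
new amp(|0⟩) = (-0.910794)·a + (-0.412861i)·b = (-0.3521 + 0.3431i)
new amp(|1⟩) = (-0.412861i)·a + (-0.910794)·b = (0.757 - 0.4305i)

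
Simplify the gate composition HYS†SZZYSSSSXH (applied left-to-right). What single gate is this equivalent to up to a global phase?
Z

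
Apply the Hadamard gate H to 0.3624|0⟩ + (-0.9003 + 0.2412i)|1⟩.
(-0.3804 + 0.1706i)|0⟩ + (0.8929 - 0.1706i)|1⟩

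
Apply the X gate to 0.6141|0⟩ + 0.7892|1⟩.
0.7892|0⟩ + 0.6141|1⟩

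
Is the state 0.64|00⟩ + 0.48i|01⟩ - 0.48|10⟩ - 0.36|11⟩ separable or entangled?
Entangled

Writing the state as a|00⟩ + b|01⟩ + c|10⟩ + d|11⟩, it is a product state iff ad − bc = 0.
Here (a, b, c, d) = (0.64, 0.48i, -0.48, -0.36): ad − bc = (0.64)(-0.36) − (0.48i)(-0.48) = (-0.2304 + 0.2304i) ≠ 0, so the state is entangled.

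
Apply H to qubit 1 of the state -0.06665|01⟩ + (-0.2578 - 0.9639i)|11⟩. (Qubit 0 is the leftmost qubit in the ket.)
-0.04713|00⟩ + 0.04713|01⟩ + (-0.1823 - 0.6816i)|10⟩ + (0.1823 + 0.6816i)|11⟩

H on qubit 1 mixes each pair of kets that differ only in qubit 1: amplitudes (a, b) of (|…0…⟩, |…1…⟩) become ((a + b)/√2, (a − b)/√2). Kets absent from the input have amplitude 0.
(|00⟩, |01⟩): (a, b) = (0, -0.06665) → (-0.04713, 0.04713)
(|10⟩, |11⟩): (a, b) = (0, (-0.2578 - 0.9639i)) → ((-0.1823 - 0.6816i), (0.1823 + 0.6816i))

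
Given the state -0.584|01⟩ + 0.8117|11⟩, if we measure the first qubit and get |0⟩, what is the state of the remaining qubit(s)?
-|1⟩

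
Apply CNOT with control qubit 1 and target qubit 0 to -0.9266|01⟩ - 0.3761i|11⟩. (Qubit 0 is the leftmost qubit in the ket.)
-0.3761i|01⟩ - 0.9266|11⟩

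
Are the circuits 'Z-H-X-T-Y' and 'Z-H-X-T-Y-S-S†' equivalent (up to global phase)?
Yes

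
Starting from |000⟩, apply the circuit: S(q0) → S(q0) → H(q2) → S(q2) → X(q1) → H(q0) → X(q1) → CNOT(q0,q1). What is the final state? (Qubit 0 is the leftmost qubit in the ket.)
1/2|000⟩ + (1/2)i|001⟩ + 1/2|110⟩ + (1/2)i|111⟩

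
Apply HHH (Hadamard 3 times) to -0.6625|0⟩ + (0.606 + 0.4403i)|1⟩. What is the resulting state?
(-0.03995 + 0.3113i)|0⟩ + (-0.897 - 0.3113i)|1⟩

H² = I, so H^3 = H: a single Hadamard. With (a, b) = (-0.6625, (0.606 + 0.4403i)), H gives ((a + b)/√2, (a − b)/√2) = ((-0.03995 + 0.3113i), (-0.897 - 0.3113i)).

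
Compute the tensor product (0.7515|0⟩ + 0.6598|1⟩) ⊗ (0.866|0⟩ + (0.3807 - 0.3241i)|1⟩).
0.6508|00⟩ + (0.2861 - 0.2436i)|01⟩ + 0.5714|10⟩ + (0.2512 - 0.2138i)|11⟩

amp(|b₁b₂…⟩) = product of the factor amplitudes for bits b₁, b₂, …; only kets whose every factor amplitude is nonzero survive.
|00⟩: (0.7515)(0.866) = 0.6508
|01⟩: (0.7515)(0.3807 - 0.3241i) = (0.2861 - 0.2436i)
|10⟩: (0.6598)(0.866) = 0.5714
|11⟩: (0.6598)(0.3807 - 0.3241i) = (0.2512 - 0.2138i)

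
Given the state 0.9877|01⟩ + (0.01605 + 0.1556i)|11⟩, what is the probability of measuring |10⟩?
0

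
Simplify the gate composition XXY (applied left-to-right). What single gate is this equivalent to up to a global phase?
Y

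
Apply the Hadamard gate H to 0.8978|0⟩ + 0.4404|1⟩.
0.9463|0⟩ + 0.3234|1⟩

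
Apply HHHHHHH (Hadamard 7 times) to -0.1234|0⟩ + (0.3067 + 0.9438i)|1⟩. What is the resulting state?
(0.1296 + 0.6674i)|0⟩ + (-0.3041 - 0.6674i)|1⟩

H² = I, so H^7 = H: a single Hadamard. With (a, b) = (-0.1234, (0.3067 + 0.9438i)), H gives ((a + b)/√2, (a − b)/√2) = ((0.1296 + 0.6674i), (-0.3041 - 0.6674i)).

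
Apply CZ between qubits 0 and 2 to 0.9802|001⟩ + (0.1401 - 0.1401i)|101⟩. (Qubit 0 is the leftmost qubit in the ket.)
0.9802|001⟩ + (-0.1401 + 0.1401i)|101⟩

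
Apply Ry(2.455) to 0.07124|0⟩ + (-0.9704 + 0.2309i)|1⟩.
(0.9378 - 0.2174i)|0⟩ + (-0.2595 + 0.07772i)|1⟩

Ry(2.455) = [[cos(θ/2), −sin(θ/2)], [sin(θ/2), cos(θ/2)]]; θ = 2.455, cos(θ/2) ≈ 0.336593, sin(θ/2) ≈ 0.94165.
With a = amp(|0⟩) = 0.07124 and b = amp(|1⟩) = (-0.9704 + 0.2309i):
new amp(|0⟩) = (0.336593)·a + (-0.94165)·b = (0.9378 - 0.2174i)
new amp(|1⟩) = (0.94165)·a + (0.336593)·b = (-0.2595 + 0.07772i)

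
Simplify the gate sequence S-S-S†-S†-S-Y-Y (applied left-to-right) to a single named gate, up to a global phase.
S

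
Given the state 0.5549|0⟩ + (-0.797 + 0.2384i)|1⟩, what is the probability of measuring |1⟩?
0.692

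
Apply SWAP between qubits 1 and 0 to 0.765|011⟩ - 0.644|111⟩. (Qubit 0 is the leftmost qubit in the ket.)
0.765|101⟩ - 0.644|111⟩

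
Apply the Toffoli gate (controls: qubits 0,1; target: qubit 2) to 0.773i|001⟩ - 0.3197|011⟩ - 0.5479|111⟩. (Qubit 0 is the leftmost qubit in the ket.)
0.773i|001⟩ - 0.3197|011⟩ - 0.5479|110⟩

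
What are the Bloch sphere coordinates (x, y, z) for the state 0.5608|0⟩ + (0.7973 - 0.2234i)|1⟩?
(0.8943, -0.2506, -0.3711)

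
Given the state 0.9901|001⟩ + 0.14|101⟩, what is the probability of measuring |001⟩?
0.9803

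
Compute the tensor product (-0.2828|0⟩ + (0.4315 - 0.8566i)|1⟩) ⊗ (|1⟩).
-0.2828|01⟩ + (0.4315 - 0.8566i)|11⟩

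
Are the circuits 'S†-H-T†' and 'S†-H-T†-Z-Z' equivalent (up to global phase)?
Yes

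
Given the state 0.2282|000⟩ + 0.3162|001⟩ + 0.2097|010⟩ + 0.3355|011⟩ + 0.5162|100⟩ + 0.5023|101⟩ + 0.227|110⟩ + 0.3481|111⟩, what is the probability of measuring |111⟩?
0.1212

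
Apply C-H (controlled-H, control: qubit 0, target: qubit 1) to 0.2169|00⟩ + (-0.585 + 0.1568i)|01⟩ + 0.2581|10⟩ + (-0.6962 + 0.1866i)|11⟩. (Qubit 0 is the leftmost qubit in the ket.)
0.2169|00⟩ + (-0.585 + 0.1568i)|01⟩ + (-0.3098 + 0.1319i)|10⟩ + (0.6748 - 0.1319i)|11⟩

C-H leaves the control-|0⟩ kets |00⟩, |01⟩ unchanged and applies H to qubit 1 on the control-|1⟩ pair (|10⟩, |11⟩).
H = [[1/√2, 1/√2], [1/√2, -1/√2]].
With a = amp(|10⟩) = 0.2581 and b = amp(|11⟩) = (-0.6962 + 0.1866i):
new amp(|10⟩) = (1/√2)·a + (1/√2)·b = (-0.3098 + 0.1319i)
new amp(|11⟩) = (1/√2)·a + (-1/√2)·b = (0.6748 - 0.1319i)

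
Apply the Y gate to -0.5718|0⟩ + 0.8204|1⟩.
-0.8204i|0⟩ - 0.5718i|1⟩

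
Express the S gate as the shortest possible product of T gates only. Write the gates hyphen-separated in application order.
T-T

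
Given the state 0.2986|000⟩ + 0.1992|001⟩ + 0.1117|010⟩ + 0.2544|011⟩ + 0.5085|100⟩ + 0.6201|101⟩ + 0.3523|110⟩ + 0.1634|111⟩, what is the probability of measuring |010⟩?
0.01248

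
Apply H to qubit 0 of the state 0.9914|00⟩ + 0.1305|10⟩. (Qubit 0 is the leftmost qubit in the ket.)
0.7933|00⟩ + 0.6087|10⟩

H on qubit 0 mixes each pair of kets that differ only in qubit 0: amplitudes (a, b) of (|…0…⟩, |…1…⟩) become ((a + b)/√2, (a − b)/√2). Kets absent from the input have amplitude 0.
(|00⟩, |10⟩): (a, b) = (0.9914, 0.1305) → (0.7933, 0.6087)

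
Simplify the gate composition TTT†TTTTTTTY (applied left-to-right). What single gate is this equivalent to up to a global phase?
Y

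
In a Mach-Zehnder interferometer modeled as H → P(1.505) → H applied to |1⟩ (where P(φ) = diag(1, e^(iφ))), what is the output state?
(0.4671 - 0.4989i)|0⟩ + (0.5329 + 0.4989i)|1⟩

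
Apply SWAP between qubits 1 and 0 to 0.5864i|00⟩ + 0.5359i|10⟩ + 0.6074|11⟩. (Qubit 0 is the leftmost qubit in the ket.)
0.5864i|00⟩ + 0.5359i|01⟩ + 0.6074|11⟩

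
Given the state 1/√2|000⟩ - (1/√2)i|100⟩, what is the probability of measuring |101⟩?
0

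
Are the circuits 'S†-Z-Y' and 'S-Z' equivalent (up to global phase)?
No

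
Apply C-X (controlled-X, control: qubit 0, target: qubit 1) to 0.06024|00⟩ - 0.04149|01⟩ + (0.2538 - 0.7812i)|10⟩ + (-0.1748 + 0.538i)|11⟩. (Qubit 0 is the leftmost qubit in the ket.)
0.06024|00⟩ - 0.04149|01⟩ + (-0.1748 + 0.538i)|10⟩ + (0.2538 - 0.7812i)|11⟩

C-X leaves the control-|0⟩ kets |00⟩, |01⟩ unchanged and applies X to qubit 1 on the control-|1⟩ pair (|10⟩, |11⟩).
X = [[0, 1], [1, 0]].
With a = amp(|10⟩) = (0.2538 - 0.7812i) and b = amp(|11⟩) = (-0.1748 + 0.538i):
new amp(|10⟩) = (1)·b = (-0.1748 + 0.538i)
new amp(|11⟩) = (1)·a = (0.2538 - 0.7812i)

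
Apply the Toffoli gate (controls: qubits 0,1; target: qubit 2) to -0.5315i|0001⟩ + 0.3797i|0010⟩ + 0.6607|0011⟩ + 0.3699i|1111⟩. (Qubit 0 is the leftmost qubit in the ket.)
-0.5315i|0001⟩ + 0.3797i|0010⟩ + 0.6607|0011⟩ + 0.3699i|1101⟩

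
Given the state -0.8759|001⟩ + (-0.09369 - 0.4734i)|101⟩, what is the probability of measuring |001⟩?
0.7672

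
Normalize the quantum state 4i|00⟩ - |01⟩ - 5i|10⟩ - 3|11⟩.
0.5601i|00⟩ - 0.14|01⟩ - 0.7001i|10⟩ - 0.4201|11⟩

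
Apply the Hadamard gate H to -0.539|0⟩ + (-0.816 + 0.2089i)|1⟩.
(-0.9581 + 0.1477i)|0⟩ + (0.1959 - 0.1477i)|1⟩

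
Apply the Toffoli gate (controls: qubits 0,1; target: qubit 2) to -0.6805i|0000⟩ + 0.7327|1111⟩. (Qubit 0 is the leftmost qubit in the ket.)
-0.6805i|0000⟩ + 0.7327|1101⟩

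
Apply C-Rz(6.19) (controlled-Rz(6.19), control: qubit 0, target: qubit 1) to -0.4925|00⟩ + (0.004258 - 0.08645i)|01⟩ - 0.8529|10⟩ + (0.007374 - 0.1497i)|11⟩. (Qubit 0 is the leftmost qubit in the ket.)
-0.4925|00⟩ + (0.004258 - 0.08645i)|01⟩ + (0.852 + 0.03972i)|10⟩ + (-0.0003936 + 0.1499i)|11⟩

C-Rz(6.19) leaves the control-|0⟩ kets |00⟩, |01⟩ unchanged and applies Rz(6.19) to qubit 1 on the control-|1⟩ pair (|10⟩, |11⟩).
Rz(6.19) = [[e^(−iθ/2), 0], [0, e^(iθ/2)]] with e^(±iθ/2) = cos(θ/2) ± i·sin(θ/2); θ = 6.19, cos(θ/2) ≈ -0.998915, sin(θ/2) ≈ 0.0465758.
With a = amp(|10⟩) = -0.8529 and b = amp(|11⟩) = (0.007374 - 0.1497i):
new amp(|10⟩) = (-0.998915 - 0.0465758i)·a = (0.852 + 0.03972i)
new amp(|11⟩) = (-0.998915 + 0.0465758i)·b = (-0.0003936 + 0.1499i)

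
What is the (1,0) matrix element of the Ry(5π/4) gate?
0.9239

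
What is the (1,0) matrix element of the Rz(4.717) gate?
0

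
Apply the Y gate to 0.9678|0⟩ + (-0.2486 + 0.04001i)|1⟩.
(0.04001 + 0.2486i)|0⟩ + 0.9678i|1⟩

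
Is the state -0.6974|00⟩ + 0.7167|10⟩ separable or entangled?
Separable

Writing the state as a|00⟩ + b|01⟩ + c|10⟩ + d|11⟩, it is a product state iff ad − bc = 0.
Here (a, b, c, d) = (-0.6974, 0, 0.7167, 0): ad − bc = (-0.6974)(0) − (0)(0.7167) = 0, so the state is separable.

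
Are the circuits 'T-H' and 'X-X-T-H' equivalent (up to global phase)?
Yes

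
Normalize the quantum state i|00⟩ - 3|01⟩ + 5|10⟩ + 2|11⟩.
0.1601i|00⟩ - 0.4804|01⟩ + 0.8006|10⟩ + 0.3203|11⟩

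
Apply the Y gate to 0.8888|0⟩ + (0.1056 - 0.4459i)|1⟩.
(-0.4459 - 0.1056i)|0⟩ + 0.8888i|1⟩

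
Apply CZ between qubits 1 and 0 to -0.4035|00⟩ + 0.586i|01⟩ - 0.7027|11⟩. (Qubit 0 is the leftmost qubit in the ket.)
-0.4035|00⟩ + 0.586i|01⟩ + 0.7027|11⟩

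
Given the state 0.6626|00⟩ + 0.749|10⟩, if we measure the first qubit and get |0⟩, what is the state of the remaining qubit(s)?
|0⟩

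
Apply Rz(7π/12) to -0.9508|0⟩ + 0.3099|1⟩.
(-0.5788 + 0.7543i)|0⟩ + (0.1887 + 0.2459i)|1⟩

Rz(7π/12) = [[e^(−iθ/2), 0], [0, e^(iθ/2)]] with e^(±iθ/2) = cos(θ/2) ± i·sin(θ/2); θ = 7π/12, cos(θ/2) ≈ 0.608761, sin(θ/2) ≈ 0.793353.
With a = amp(|0⟩) = -0.9508 and b = amp(|1⟩) = 0.3099:
new amp(|0⟩) = (0.608761 - 0.793353i)·a = (-0.5788 + 0.7543i)
new amp(|1⟩) = (0.608761 + 0.793353i)·b = (0.1887 + 0.2459i)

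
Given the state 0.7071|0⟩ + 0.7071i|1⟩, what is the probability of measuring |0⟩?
0.5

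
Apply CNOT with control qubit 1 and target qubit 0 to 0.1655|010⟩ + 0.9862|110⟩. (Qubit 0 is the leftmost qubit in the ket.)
0.9862|010⟩ + 0.1655|110⟩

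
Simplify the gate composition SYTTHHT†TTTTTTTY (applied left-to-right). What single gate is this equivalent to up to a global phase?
S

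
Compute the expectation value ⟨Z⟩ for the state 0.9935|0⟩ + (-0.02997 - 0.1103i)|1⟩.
0.974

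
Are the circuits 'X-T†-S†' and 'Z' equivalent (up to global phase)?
No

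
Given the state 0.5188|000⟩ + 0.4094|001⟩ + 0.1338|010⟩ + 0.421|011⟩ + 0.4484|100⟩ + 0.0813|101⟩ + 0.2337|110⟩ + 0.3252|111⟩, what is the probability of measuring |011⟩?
0.1772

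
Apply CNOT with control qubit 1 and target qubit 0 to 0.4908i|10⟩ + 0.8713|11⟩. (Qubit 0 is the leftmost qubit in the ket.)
0.8713|01⟩ + 0.4908i|10⟩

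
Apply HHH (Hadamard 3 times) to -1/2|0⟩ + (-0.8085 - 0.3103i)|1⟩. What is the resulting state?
(-0.9252 - 0.2194i)|0⟩ + (0.2181 + 0.2194i)|1⟩

H² = I, so H^3 = H: a single Hadamard. With (a, b) = (-1/2, (-0.8085 - 0.3103i)), H gives ((a + b)/√2, (a − b)/√2) = ((-0.9252 - 0.2194i), (0.2181 + 0.2194i)).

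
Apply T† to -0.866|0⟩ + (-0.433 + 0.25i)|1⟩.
-0.866|0⟩ + (-0.1294 + 0.483i)|1⟩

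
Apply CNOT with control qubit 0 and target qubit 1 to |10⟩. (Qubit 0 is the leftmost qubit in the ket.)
|11⟩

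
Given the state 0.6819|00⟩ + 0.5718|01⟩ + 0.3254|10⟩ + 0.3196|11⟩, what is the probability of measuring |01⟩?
0.327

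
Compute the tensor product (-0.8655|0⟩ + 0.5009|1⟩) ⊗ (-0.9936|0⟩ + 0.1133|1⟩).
0.86|00⟩ - 0.09806|01⟩ - 0.4977|10⟩ + 0.05675|11⟩

amp(|b₁b₂…⟩) = product of the factor amplitudes for bits b₁, b₂, …; only kets whose every factor amplitude is nonzero survive.
|00⟩: (-0.8655)(-0.9936) = 0.86
|01⟩: (-0.8655)(0.1133) = -0.09806
|10⟩: (0.5009)(-0.9936) = -0.4977
|11⟩: (0.5009)(0.1133) = 0.05675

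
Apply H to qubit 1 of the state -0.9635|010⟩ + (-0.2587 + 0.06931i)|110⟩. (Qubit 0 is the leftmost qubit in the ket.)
-0.6813|000⟩ + 0.6813|010⟩ + (-0.1829 + 0.04901i)|100⟩ + (0.1829 - 0.04901i)|110⟩

H on qubit 1 mixes each pair of kets that differ only in qubit 1: amplitudes (a, b) of (|…0…⟩, |…1…⟩) become ((a + b)/√2, (a − b)/√2). Kets absent from the input have amplitude 0.
(|000⟩, |010⟩): (a, b) = (0, -0.9635) → (-0.6813, 0.6813)
(|100⟩, |110⟩): (a, b) = (0, (-0.2587 + 0.06931i)) → ((-0.1829 + 0.04901i), (0.1829 - 0.04901i))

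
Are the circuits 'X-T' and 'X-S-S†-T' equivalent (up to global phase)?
Yes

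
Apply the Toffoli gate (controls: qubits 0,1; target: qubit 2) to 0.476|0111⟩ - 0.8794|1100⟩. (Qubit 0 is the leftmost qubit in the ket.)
0.476|0111⟩ - 0.8794|1110⟩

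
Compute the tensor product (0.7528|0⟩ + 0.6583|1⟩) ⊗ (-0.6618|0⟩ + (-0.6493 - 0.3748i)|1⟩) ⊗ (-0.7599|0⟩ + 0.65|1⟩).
0.3786|000⟩ - 0.3238|001⟩ + (0.3714 + 0.2144i)|010⟩ + (-0.3177 - 0.1834i)|011⟩ + 0.3311|100⟩ - 0.2832|101⟩ + (0.3248 + 0.1875i)|110⟩ + (-0.2778 - 0.1604i)|111⟩

amp(|b₁b₂…⟩) = product of the factor amplitudes for bits b₁, b₂, …; only kets whose every factor amplitude is nonzero survive.
|000⟩: (0.7528)(-0.6618)(-0.7599) = 0.3786
|001⟩: (0.7528)(-0.6618)(0.65) = -0.3238
|010⟩: (0.7528)(-0.6493 - 0.3748i)(-0.7599) = (0.3714 + 0.2144i)
|011⟩: (0.7528)(-0.6493 - 0.3748i)(0.65) = (-0.3177 - 0.1834i)
|100⟩: (0.6583)(-0.6618)(-0.7599) = 0.3311
|101⟩: (0.6583)(-0.6618)(0.65) = -0.2832
|110⟩: (0.6583)(-0.6493 - 0.3748i)(-0.7599) = (0.3248 + 0.1875i)
|111⟩: (0.6583)(-0.6493 - 0.3748i)(0.65) = (-0.2778 - 0.1604i)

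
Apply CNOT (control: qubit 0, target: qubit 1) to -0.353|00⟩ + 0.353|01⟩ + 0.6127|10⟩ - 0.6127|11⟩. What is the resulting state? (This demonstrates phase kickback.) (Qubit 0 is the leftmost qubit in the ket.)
-0.353|00⟩ + 0.353|01⟩ - 0.6127|10⟩ + 0.6127|11⟩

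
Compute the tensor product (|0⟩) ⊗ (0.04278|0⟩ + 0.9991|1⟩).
0.04278|00⟩ + 0.9991|01⟩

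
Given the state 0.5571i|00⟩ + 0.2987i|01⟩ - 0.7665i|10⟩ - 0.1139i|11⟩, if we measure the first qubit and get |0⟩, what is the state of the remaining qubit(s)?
0.8813i|0⟩ + 0.4725i|1⟩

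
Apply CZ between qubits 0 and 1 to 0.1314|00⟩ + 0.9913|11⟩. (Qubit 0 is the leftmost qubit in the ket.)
0.1314|00⟩ - 0.9913|11⟩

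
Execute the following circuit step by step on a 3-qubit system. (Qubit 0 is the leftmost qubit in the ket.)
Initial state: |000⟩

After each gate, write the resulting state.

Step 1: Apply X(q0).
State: |100⟩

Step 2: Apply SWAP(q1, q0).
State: |010⟩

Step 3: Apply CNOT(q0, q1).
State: |010⟩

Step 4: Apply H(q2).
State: 1/√2|010⟩ + 1/√2|011⟩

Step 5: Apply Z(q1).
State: -1/√2|010⟩ - 1/√2|011⟩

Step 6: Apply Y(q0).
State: -(1/√2)i|110⟩ - (1/√2)i|111⟩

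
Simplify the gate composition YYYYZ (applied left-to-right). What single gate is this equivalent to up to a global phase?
Z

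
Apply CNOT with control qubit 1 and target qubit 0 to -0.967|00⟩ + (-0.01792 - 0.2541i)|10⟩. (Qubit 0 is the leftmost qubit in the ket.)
-0.967|00⟩ + (-0.01792 - 0.2541i)|10⟩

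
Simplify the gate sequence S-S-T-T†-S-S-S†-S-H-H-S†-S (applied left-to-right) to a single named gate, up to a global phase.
I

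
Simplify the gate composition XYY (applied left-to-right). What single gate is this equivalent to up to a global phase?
X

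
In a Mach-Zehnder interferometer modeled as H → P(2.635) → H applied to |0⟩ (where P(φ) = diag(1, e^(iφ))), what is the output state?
(0.0628 + 0.2426i)|0⟩ + (0.9372 - 0.2426i)|1⟩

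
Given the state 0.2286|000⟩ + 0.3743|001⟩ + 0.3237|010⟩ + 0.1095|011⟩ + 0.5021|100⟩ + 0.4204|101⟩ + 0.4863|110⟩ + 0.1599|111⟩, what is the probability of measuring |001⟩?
0.1401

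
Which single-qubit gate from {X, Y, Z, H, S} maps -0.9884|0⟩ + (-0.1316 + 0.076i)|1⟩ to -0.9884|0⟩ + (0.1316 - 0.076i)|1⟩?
Z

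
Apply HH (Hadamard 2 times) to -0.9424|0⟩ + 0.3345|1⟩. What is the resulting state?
-0.9424|0⟩ + 0.3345|1⟩

H² = I, so an even number of Hadamards cancels: H^2 = I and the state is unchanged.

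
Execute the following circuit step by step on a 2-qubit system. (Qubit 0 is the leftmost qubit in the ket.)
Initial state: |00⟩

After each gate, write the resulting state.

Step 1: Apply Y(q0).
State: i|10⟩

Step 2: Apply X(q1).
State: i|11⟩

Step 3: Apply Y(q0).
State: |01⟩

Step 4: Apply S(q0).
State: |01⟩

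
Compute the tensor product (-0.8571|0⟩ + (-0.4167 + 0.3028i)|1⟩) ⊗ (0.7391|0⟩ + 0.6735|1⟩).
-0.6335|00⟩ - 0.5773|01⟩ + (-0.308 + 0.2238i)|10⟩ + (-0.2806 + 0.2039i)|11⟩

amp(|b₁b₂…⟩) = product of the factor amplitudes for bits b₁, b₂, …; only kets whose every factor amplitude is nonzero survive.
|00⟩: (-0.8571)(0.7391) = -0.6335
|01⟩: (-0.8571)(0.6735) = -0.5773
|10⟩: (-0.4167 + 0.3028i)(0.7391) = (-0.308 + 0.2238i)
|11⟩: (-0.4167 + 0.3028i)(0.6735) = (-0.2806 + 0.2039i)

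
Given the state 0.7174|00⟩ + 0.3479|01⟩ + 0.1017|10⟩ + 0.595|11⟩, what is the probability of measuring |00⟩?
0.5147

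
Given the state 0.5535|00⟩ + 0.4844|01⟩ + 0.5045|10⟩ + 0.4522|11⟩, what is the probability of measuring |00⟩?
0.3064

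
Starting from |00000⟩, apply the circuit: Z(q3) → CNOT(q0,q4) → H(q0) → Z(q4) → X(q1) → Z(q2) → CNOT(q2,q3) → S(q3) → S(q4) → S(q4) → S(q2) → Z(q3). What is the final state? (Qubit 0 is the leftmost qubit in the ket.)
1/√2|01000⟩ + 1/√2|11000⟩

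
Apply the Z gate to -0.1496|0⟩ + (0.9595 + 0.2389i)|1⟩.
-0.1496|0⟩ + (-0.9595 - 0.2389i)|1⟩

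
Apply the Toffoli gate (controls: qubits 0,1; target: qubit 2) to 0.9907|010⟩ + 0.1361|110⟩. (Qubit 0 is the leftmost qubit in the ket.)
0.9907|010⟩ + 0.1361|111⟩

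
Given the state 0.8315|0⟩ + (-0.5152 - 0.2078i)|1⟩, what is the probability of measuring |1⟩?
0.3086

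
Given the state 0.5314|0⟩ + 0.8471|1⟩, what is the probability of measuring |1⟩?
0.7176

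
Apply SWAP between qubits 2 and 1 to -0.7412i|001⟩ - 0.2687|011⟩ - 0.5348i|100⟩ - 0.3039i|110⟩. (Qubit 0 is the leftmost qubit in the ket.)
-0.7412i|010⟩ - 0.2687|011⟩ - 0.5348i|100⟩ - 0.3039i|101⟩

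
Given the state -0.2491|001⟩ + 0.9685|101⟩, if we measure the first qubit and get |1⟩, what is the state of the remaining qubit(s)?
|01⟩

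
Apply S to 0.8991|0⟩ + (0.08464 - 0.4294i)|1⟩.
0.8991|0⟩ + (0.4294 + 0.08464i)|1⟩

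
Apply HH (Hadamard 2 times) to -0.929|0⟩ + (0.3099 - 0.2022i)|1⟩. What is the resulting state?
-0.929|0⟩ + (0.3099 - 0.2022i)|1⟩

H² = I, so an even number of Hadamards cancels: H^2 = I and the state is unchanged.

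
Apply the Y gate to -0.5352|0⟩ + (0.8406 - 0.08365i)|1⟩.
(-0.08365 - 0.8406i)|0⟩ - 0.5352i|1⟩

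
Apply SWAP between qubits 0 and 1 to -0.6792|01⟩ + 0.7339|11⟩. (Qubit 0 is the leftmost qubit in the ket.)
-0.6792|10⟩ + 0.7339|11⟩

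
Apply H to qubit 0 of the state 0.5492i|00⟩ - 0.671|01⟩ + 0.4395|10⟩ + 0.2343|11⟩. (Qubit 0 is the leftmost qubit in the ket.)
(0.3108 + 0.3883i)|00⟩ - 0.3088|01⟩ + (-0.3108 + 0.3883i)|10⟩ - 0.6401|11⟩

H on qubit 0 mixes each pair of kets that differ only in qubit 0: amplitudes (a, b) of (|…0…⟩, |…1…⟩) become ((a + b)/√2, (a − b)/√2). Kets absent from the input have amplitude 0.
(|00⟩, |10⟩): (a, b) = (0.5492i, 0.4395) → ((0.3108 + 0.3883i), (-0.3108 + 0.3883i))
(|01⟩, |11⟩): (a, b) = (-0.671, 0.2343) → (-0.3088, -0.6401)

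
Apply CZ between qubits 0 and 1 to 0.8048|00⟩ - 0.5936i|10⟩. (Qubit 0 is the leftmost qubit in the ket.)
0.8048|00⟩ - 0.5936i|10⟩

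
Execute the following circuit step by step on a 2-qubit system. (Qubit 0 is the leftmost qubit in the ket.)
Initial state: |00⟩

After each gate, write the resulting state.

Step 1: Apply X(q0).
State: |10⟩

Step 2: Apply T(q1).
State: |10⟩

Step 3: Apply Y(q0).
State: -i|00⟩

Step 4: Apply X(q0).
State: -i|10⟩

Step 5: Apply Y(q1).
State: |11⟩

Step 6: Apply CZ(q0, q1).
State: -|11⟩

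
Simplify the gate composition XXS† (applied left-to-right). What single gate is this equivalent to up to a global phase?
S†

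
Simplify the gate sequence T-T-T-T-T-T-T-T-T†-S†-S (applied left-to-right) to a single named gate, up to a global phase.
T†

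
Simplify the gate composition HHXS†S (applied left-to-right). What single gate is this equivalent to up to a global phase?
X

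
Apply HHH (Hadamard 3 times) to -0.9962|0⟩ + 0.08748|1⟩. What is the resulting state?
-0.6426|0⟩ - 0.7663|1⟩

H² = I, so H^3 = H: a single Hadamard. With (a, b) = (-0.9962, 0.08748), H gives ((a + b)/√2, (a − b)/√2) = (-0.6426, -0.7663).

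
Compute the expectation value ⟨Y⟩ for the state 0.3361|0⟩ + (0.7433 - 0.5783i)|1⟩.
-0.3887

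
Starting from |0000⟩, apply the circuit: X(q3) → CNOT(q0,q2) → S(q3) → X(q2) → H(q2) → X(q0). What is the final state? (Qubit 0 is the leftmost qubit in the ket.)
(1/√2)i|1001⟩ - (1/√2)i|1011⟩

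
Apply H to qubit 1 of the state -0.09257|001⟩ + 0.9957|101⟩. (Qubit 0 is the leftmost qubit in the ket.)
-0.06546|001⟩ - 0.06546|011⟩ + 0.7041|101⟩ + 0.7041|111⟩

H on qubit 1 mixes each pair of kets that differ only in qubit 1: amplitudes (a, b) of (|…0…⟩, |…1…⟩) become ((a + b)/√2, (a − b)/√2). Kets absent from the input have amplitude 0.
(|001⟩, |011⟩): (a, b) = (-0.09257, 0) → (-0.06546, -0.06546)
(|101⟩, |111⟩): (a, b) = (0.9957, 0) → (0.7041, 0.7041)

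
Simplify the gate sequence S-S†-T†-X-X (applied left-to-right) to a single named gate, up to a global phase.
T†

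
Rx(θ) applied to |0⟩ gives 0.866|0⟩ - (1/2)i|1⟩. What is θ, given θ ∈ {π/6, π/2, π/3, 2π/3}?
π/3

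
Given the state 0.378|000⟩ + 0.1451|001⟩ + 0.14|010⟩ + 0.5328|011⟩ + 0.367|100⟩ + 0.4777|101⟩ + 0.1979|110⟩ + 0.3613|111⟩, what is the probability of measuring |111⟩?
0.1305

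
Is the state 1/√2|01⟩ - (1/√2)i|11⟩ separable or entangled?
Separable

Writing the state as a|00⟩ + b|01⟩ + c|10⟩ + d|11⟩, it is a product state iff ad − bc = 0.
Here (a, b, c, d) = (0, 1/√2, 0, -(1/√2)i): ad − bc = (0)(-(1/√2)i) − (1/√2)(0) = 0, so the state is separable.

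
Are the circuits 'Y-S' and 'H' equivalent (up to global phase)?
No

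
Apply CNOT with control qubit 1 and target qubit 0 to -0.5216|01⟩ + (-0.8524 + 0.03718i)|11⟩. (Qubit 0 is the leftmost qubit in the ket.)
(-0.8524 + 0.03718i)|01⟩ - 0.5216|11⟩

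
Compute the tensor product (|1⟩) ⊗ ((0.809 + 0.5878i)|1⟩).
(0.809 + 0.5878i)|11⟩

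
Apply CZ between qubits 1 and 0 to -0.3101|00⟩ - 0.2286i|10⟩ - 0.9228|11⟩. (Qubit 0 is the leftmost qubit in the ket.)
-0.3101|00⟩ - 0.2286i|10⟩ + 0.9228|11⟩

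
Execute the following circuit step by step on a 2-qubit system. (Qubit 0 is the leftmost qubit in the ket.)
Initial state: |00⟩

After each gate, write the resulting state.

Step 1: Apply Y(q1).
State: i|01⟩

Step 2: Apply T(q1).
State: (-1/√2 + (1/√2)i)|01⟩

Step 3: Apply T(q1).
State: -|01⟩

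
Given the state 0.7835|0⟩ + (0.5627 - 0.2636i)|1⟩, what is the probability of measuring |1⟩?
0.3861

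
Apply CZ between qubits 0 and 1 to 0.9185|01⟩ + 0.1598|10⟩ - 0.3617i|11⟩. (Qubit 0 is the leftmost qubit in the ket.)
0.9185|01⟩ + 0.1598|10⟩ + 0.3617i|11⟩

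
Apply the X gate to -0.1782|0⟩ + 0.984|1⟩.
0.984|0⟩ - 0.1782|1⟩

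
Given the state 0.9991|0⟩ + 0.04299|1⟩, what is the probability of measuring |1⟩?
0.001848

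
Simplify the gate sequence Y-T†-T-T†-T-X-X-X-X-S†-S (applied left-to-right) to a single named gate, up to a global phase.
Y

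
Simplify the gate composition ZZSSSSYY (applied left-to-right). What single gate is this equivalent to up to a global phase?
I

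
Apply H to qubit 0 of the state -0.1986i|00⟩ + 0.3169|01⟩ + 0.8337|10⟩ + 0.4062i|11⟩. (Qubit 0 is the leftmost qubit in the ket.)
(0.5895 - 0.1404i)|00⟩ + (0.2241 + 0.2872i)|01⟩ + (-0.5895 - 0.1404i)|10⟩ + (0.2241 - 0.2872i)|11⟩

H on qubit 0 mixes each pair of kets that differ only in qubit 0: amplitudes (a, b) of (|…0…⟩, |…1…⟩) become ((a + b)/√2, (a − b)/√2). Kets absent from the input have amplitude 0.
(|00⟩, |10⟩): (a, b) = (-0.1986i, 0.8337) → ((0.5895 - 0.1404i), (-0.5895 - 0.1404i))
(|01⟩, |11⟩): (a, b) = (0.3169, 0.4062i) → ((0.2241 + 0.2872i), (0.2241 - 0.2872i))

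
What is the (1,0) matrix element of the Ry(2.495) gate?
0.9482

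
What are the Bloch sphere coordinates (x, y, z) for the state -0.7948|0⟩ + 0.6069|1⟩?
(-0.9647, 0, 0.2634)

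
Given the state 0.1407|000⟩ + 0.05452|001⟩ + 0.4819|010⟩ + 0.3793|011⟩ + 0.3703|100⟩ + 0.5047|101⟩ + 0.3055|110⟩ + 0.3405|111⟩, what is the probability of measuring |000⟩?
0.0198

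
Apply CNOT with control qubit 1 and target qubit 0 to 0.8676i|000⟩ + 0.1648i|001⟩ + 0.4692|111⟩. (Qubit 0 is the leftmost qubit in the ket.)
0.8676i|000⟩ + 0.1648i|001⟩ + 0.4692|011⟩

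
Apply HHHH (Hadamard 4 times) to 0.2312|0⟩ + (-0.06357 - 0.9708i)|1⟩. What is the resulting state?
0.2312|0⟩ + (-0.06357 - 0.9708i)|1⟩

H² = I, so an even number of Hadamards cancels: H^4 = I and the state is unchanged.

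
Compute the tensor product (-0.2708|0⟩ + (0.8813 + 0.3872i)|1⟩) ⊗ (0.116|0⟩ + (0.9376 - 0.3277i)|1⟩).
-0.03141|00⟩ + (-0.2539 + 0.08874i)|01⟩ + (0.1022 + 0.04492i)|10⟩ + (0.9532 + 0.07424i)|11⟩

amp(|b₁b₂…⟩) = product of the factor amplitudes for bits b₁, b₂, …; only kets whose every factor amplitude is nonzero survive.
|00⟩: (-0.2708)(0.116) = -0.03141
|01⟩: (-0.2708)(0.9376 - 0.3277i) = (-0.2539 + 0.08874i)
|10⟩: (0.8813 + 0.3872i)(0.116) = (0.1022 + 0.04492i)
|11⟩: (0.8813 + 0.3872i)(0.9376 - 0.3277i) = (0.9532 + 0.07424i)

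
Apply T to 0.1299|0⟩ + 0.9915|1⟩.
0.1299|0⟩ + (0.7011 + 0.7011i)|1⟩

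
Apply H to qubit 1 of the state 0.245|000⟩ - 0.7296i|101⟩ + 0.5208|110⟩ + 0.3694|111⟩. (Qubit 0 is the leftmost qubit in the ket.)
0.1732|000⟩ + 0.1732|010⟩ + 0.3683|100⟩ + (0.2612 - 0.5159i)|101⟩ - 0.3683|110⟩ + (-0.2612 - 0.5159i)|111⟩

H on qubit 1 mixes each pair of kets that differ only in qubit 1: amplitudes (a, b) of (|…0…⟩, |…1…⟩) become ((a + b)/√2, (a − b)/√2). Kets absent from the input have amplitude 0.
(|000⟩, |010⟩): (a, b) = (0.245, 0) → (0.1732, 0.1732)
(|100⟩, |110⟩): (a, b) = (0, 0.5208) → (0.3683, -0.3683)
(|101⟩, |111⟩): (a, b) = (-0.7296i, 0.3694) → ((0.2612 - 0.5159i), (-0.2612 - 0.5159i))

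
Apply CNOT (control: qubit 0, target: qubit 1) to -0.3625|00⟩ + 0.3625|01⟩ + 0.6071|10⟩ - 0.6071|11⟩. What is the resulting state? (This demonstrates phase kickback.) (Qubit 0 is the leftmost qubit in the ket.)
-0.3625|00⟩ + 0.3625|01⟩ - 0.6071|10⟩ + 0.6071|11⟩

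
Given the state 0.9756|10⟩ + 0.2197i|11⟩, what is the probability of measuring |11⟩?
0.04827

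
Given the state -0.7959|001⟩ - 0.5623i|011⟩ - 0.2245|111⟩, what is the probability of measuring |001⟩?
0.6335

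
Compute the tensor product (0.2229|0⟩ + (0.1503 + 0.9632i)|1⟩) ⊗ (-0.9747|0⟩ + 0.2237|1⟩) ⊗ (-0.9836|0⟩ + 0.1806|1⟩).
0.2137|000⟩ - 0.03924|001⟩ - 0.04904|010⟩ + 0.009005|011⟩ + (0.1441 + 0.9234i)|100⟩ + (-0.02646 - 0.1696i)|101⟩ + (-0.03307 - 0.2119i)|110⟩ + (0.006072 + 0.03891i)|111⟩

amp(|b₁b₂…⟩) = product of the factor amplitudes for bits b₁, b₂, …; only kets whose every factor amplitude is nonzero survive.
|000⟩: (0.2229)(-0.9747)(-0.9836) = 0.2137
|001⟩: (0.2229)(-0.9747)(0.1806) = -0.03924
|010⟩: (0.2229)(0.2237)(-0.9836) = -0.04904
|011⟩: (0.2229)(0.2237)(0.1806) = 0.009005
|100⟩: (0.1503 + 0.9632i)(-0.9747)(-0.9836) = (0.1441 + 0.9234i)
|101⟩: (0.1503 + 0.9632i)(-0.9747)(0.1806) = (-0.02646 - 0.1696i)
|110⟩: (0.1503 + 0.9632i)(0.2237)(-0.9836) = (-0.03307 - 0.2119i)
|111⟩: (0.1503 + 0.9632i)(0.2237)(0.1806) = (0.006072 + 0.03891i)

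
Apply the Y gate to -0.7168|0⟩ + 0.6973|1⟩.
-0.6973i|0⟩ - 0.7168i|1⟩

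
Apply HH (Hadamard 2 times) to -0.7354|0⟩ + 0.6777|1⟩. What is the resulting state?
-0.7354|0⟩ + 0.6777|1⟩

H² = I, so an even number of Hadamards cancels: H^2 = I and the state is unchanged.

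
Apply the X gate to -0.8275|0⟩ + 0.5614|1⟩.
0.5614|0⟩ - 0.8275|1⟩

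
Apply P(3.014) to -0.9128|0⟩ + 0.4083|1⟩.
-0.9128|0⟩ + (-0.405 + 0.05195i)|1⟩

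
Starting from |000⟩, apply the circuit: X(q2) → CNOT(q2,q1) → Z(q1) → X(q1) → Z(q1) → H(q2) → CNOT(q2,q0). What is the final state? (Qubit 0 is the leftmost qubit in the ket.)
-1/√2|000⟩ + 1/√2|101⟩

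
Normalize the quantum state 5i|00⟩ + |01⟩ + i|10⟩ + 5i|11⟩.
0.6934i|00⟩ + 0.1387|01⟩ + 0.1387i|10⟩ + 0.6934i|11⟩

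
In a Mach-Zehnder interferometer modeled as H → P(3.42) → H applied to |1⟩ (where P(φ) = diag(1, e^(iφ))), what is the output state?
(0.9807 + 0.1374i)|0⟩ + (0.01925 - 0.1374i)|1⟩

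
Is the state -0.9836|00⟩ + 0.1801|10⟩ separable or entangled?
Separable

Writing the state as a|00⟩ + b|01⟩ + c|10⟩ + d|11⟩, it is a product state iff ad − bc = 0.
Here (a, b, c, d) = (-0.9836, 0, 0.1801, 0): ad − bc = (-0.9836)(0) − (0)(0.1801) = 0, so the state is separable.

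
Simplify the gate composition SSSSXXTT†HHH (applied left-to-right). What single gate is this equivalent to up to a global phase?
H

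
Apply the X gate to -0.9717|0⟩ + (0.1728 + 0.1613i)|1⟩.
(0.1728 + 0.1613i)|0⟩ - 0.9717|1⟩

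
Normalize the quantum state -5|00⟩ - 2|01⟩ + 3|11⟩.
-0.8111|00⟩ - 0.3244|01⟩ + 0.4867|11⟩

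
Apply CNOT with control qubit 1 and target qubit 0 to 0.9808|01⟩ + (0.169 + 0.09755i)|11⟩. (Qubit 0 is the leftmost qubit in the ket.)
(0.169 + 0.09755i)|01⟩ + 0.9808|11⟩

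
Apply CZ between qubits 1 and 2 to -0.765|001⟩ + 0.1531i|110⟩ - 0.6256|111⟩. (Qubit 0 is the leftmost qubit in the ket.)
-0.765|001⟩ + 0.1531i|110⟩ + 0.6256|111⟩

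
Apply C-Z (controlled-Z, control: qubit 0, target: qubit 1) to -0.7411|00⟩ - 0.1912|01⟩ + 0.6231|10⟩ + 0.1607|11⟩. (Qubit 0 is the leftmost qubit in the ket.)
-0.7411|00⟩ - 0.1912|01⟩ + 0.6231|10⟩ - 0.1607|11⟩

C-Z leaves the control-|0⟩ kets |00⟩, |01⟩ unchanged and applies Z to qubit 1 on the control-|1⟩ pair (|10⟩, |11⟩).
Z = [[1, 0], [0, -1]].
With a = amp(|10⟩) = 0.6231 and b = amp(|11⟩) = 0.1607:
new amp(|10⟩) = (1)·a = 0.6231
new amp(|11⟩) = (-1)·b = -0.1607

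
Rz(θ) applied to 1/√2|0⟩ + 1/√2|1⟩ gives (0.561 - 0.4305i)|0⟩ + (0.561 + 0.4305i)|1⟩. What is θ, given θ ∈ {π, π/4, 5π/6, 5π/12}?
5π/12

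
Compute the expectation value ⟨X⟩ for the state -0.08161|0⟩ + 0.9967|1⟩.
-0.1627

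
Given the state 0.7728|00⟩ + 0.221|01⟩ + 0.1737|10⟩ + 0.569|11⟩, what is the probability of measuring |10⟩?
0.03017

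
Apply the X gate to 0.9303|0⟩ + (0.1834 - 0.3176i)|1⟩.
(0.1834 - 0.3176i)|0⟩ + 0.9303|1⟩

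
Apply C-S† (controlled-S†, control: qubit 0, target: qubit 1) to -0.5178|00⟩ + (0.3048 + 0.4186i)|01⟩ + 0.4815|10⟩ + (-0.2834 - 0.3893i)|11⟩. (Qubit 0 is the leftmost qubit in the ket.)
-0.5178|00⟩ + (0.3048 + 0.4186i)|01⟩ + 0.4815|10⟩ + (-0.3893 + 0.2834i)|11⟩

C-S† leaves the control-|0⟩ kets |00⟩, |01⟩ unchanged and applies S† to qubit 1 on the control-|1⟩ pair (|10⟩, |11⟩).
S† = [[1, 0], [0, -i]].
With a = amp(|10⟩) = 0.4815 and b = amp(|11⟩) = (-0.2834 - 0.3893i):
new amp(|10⟩) = (1)·a = 0.4815
new amp(|11⟩) = (-i)·b = (-0.3893 + 0.2834i)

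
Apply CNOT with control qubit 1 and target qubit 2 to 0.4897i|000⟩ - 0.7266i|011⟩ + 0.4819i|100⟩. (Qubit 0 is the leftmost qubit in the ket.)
0.4897i|000⟩ - 0.7266i|010⟩ + 0.4819i|100⟩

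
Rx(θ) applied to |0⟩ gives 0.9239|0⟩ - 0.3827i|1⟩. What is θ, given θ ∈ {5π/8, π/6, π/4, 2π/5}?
π/4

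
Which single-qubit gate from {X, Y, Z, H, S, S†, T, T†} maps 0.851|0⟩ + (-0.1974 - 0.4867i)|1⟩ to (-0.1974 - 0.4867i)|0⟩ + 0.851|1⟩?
X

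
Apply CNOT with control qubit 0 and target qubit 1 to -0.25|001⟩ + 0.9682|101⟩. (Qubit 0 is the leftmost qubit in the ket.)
-0.25|001⟩ + 0.9682|111⟩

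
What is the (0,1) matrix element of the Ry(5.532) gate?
-0.3668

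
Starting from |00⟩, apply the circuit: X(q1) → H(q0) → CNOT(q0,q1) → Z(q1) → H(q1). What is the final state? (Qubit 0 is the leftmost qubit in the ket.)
-1/2|00⟩ + 1/2|01⟩ + 1/2|10⟩ + 1/2|11⟩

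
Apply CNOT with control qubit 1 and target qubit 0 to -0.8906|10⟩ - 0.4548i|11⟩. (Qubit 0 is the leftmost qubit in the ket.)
-0.4548i|01⟩ - 0.8906|10⟩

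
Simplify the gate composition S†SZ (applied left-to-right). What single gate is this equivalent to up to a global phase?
Z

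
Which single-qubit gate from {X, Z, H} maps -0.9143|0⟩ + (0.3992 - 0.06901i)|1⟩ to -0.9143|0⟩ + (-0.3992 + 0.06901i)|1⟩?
Z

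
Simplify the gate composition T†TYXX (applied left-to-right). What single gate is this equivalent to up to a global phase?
Y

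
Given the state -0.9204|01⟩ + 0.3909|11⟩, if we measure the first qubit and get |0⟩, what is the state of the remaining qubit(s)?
-|1⟩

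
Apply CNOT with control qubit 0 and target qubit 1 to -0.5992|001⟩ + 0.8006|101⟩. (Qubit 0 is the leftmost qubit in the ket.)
-0.5992|001⟩ + 0.8006|111⟩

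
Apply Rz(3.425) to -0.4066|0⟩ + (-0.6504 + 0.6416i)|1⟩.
(0.05742 + 0.4025i)|0⟩ + (-0.5433 - 0.7345i)|1⟩

Rz(3.425) = [[e^(−iθ/2), 0], [0, e^(iθ/2)]] with e^(±iθ/2) = cos(θ/2) ± i·sin(θ/2); θ = 3.425, cos(θ/2) ≈ -0.14123, sin(θ/2) ≈ 0.989977.
With a = amp(|0⟩) = -0.4066 and b = amp(|1⟩) = (-0.6504 + 0.6416i):
new amp(|0⟩) = (-0.14123 - 0.989977i)·a = (0.05742 + 0.4025i)
new amp(|1⟩) = (-0.14123 + 0.989977i)·b = (-0.5433 - 0.7345i)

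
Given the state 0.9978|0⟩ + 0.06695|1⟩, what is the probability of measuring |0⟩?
0.9956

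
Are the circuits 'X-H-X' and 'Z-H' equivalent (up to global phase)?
No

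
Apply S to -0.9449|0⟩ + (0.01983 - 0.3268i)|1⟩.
-0.9449|0⟩ + (0.3268 + 0.01983i)|1⟩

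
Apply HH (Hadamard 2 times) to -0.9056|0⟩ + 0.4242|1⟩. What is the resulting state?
-0.9056|0⟩ + 0.4242|1⟩

H² = I, so an even number of Hadamards cancels: H^2 = I and the state is unchanged.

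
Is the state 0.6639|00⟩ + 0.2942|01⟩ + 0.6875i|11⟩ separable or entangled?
Entangled

Writing the state as a|00⟩ + b|01⟩ + c|10⟩ + d|11⟩, it is a product state iff ad − bc = 0.
Here (a, b, c, d) = (0.6639, 0.2942, 0, 0.6875i): ad − bc = (0.6639)(0.6875i) − (0.2942)(0) = 0.4564i ≠ 0, so the state is entangled.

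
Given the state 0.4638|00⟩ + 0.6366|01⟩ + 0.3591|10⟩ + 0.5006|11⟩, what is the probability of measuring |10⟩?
0.129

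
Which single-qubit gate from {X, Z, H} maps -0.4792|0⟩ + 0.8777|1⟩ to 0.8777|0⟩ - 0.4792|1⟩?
X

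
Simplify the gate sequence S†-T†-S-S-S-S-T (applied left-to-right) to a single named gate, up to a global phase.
S†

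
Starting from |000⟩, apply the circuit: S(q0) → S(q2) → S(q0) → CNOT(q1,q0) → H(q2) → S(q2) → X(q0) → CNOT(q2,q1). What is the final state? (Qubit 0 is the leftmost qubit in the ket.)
1/√2|100⟩ + (1/√2)i|111⟩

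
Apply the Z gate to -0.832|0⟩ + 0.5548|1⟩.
-0.832|0⟩ - 0.5548|1⟩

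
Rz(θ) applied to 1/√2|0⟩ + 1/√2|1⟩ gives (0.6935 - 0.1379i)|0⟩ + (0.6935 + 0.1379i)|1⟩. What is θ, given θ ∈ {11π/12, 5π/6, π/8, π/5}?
π/8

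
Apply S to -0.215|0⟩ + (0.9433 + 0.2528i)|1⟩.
-0.215|0⟩ + (-0.2528 + 0.9433i)|1⟩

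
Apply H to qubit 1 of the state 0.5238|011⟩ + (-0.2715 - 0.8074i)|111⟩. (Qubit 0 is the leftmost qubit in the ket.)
0.3704|001⟩ - 0.3704|011⟩ + (-0.192 - 0.5709i)|101⟩ + (0.192 + 0.5709i)|111⟩

H on qubit 1 mixes each pair of kets that differ only in qubit 1: amplitudes (a, b) of (|…0…⟩, |…1…⟩) become ((a + b)/√2, (a − b)/√2). Kets absent from the input have amplitude 0.
(|001⟩, |011⟩): (a, b) = (0, 0.5238) → (0.3704, -0.3704)
(|101⟩, |111⟩): (a, b) = (0, (-0.2715 - 0.8074i)) → ((-0.192 - 0.5709i), (0.192 + 0.5709i))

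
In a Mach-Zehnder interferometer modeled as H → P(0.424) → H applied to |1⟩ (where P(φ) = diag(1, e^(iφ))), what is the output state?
(0.04427 - 0.2057i)|0⟩ + (0.9557 + 0.2057i)|1⟩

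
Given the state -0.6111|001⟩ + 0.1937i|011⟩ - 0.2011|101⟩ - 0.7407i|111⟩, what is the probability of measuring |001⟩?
0.3734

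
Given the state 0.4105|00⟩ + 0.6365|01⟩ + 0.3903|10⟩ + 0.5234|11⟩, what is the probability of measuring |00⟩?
0.1685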